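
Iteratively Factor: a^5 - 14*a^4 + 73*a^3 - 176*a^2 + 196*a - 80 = (a - 5)*(a^4 - 9*a^3 + 28*a^2 - 36*a + 16) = (a - 5)*(a - 4)*(a^3 - 5*a^2 + 8*a - 4) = (a - 5)*(a - 4)*(a - 2)*(a^2 - 3*a + 2) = (a - 5)*(a - 4)*(a - 2)*(a - 1)*(a - 2)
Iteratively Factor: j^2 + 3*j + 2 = (j + 2)*(j + 1)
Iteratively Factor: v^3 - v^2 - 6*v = (v - 3)*(v^2 + 2*v) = v*(v - 3)*(v + 2)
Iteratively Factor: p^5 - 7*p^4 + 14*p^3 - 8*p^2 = (p - 2)*(p^4 - 5*p^3 + 4*p^2) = p*(p - 2)*(p^3 - 5*p^2 + 4*p) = p*(p - 4)*(p - 2)*(p^2 - p) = p*(p - 4)*(p - 2)*(p - 1)*(p)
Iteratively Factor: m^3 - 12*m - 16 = (m + 2)*(m^2 - 2*m - 8) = (m + 2)^2*(m - 4)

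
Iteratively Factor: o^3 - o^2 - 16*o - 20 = (o - 5)*(o^2 + 4*o + 4) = (o - 5)*(o + 2)*(o + 2)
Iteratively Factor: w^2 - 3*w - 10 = (w - 5)*(w + 2)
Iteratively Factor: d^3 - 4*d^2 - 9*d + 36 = (d - 4)*(d^2 - 9) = (d - 4)*(d - 3)*(d + 3)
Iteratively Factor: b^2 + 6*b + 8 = (b + 4)*(b + 2)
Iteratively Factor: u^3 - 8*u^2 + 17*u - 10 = (u - 1)*(u^2 - 7*u + 10) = (u - 5)*(u - 1)*(u - 2)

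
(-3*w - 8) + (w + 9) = 1 - 2*w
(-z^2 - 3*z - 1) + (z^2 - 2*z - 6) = -5*z - 7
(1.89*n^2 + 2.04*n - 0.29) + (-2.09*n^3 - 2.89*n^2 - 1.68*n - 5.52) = -2.09*n^3 - 1.0*n^2 + 0.36*n - 5.81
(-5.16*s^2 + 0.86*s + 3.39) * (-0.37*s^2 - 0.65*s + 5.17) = 1.9092*s^4 + 3.0358*s^3 - 28.4905*s^2 + 2.2427*s + 17.5263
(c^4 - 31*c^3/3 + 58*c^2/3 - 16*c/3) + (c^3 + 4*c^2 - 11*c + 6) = c^4 - 28*c^3/3 + 70*c^2/3 - 49*c/3 + 6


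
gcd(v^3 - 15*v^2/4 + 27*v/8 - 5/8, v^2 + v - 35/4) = v - 5/2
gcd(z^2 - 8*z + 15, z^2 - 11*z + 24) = z - 3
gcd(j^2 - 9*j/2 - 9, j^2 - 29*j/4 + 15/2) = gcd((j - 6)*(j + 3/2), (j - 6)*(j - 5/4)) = j - 6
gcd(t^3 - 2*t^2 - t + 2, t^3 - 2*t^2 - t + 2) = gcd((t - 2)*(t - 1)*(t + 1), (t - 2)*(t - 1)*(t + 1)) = t^3 - 2*t^2 - t + 2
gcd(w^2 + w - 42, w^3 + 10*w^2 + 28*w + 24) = 1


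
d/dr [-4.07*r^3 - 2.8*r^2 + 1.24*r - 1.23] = -12.21*r^2 - 5.6*r + 1.24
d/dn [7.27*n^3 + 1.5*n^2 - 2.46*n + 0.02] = 21.81*n^2 + 3.0*n - 2.46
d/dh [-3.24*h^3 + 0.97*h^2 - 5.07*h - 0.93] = -9.72*h^2 + 1.94*h - 5.07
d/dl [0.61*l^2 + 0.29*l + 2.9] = 1.22*l + 0.29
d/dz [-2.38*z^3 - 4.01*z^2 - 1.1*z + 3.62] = -7.14*z^2 - 8.02*z - 1.1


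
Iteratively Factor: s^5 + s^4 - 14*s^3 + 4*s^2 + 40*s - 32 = (s - 2)*(s^4 + 3*s^3 - 8*s^2 - 12*s + 16) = (s - 2)^2*(s^3 + 5*s^2 + 2*s - 8) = (s - 2)^2*(s + 4)*(s^2 + s - 2) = (s - 2)^2*(s + 2)*(s + 4)*(s - 1)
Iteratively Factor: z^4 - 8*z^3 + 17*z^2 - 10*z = (z - 5)*(z^3 - 3*z^2 + 2*z) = z*(z - 5)*(z^2 - 3*z + 2) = z*(z - 5)*(z - 1)*(z - 2)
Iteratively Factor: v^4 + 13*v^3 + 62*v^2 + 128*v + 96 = (v + 3)*(v^3 + 10*v^2 + 32*v + 32) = (v + 2)*(v + 3)*(v^2 + 8*v + 16) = (v + 2)*(v + 3)*(v + 4)*(v + 4)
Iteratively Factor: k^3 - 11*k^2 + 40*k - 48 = (k - 3)*(k^2 - 8*k + 16) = (k - 4)*(k - 3)*(k - 4)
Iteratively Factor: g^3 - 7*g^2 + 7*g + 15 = (g + 1)*(g^2 - 8*g + 15) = (g - 3)*(g + 1)*(g - 5)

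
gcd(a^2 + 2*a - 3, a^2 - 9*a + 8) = a - 1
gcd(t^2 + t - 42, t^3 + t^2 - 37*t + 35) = t + 7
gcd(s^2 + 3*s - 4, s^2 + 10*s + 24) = s + 4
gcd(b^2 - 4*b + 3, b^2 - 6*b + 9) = b - 3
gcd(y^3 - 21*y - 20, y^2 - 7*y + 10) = y - 5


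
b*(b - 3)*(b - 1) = b^3 - 4*b^2 + 3*b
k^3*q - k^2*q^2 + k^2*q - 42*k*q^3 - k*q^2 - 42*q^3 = (k - 7*q)*(k + 6*q)*(k*q + q)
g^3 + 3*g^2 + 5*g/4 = g*(g + 1/2)*(g + 5/2)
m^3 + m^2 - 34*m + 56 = (m - 4)*(m - 2)*(m + 7)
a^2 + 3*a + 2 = (a + 1)*(a + 2)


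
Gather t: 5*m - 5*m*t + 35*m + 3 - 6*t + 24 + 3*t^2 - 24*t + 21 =40*m + 3*t^2 + t*(-5*m - 30) + 48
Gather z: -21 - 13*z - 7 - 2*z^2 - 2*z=-2*z^2 - 15*z - 28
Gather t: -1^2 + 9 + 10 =18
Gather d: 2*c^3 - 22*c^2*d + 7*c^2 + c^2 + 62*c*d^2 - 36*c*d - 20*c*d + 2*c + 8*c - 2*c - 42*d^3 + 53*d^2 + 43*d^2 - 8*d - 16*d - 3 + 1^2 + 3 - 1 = 2*c^3 + 8*c^2 + 8*c - 42*d^3 + d^2*(62*c + 96) + d*(-22*c^2 - 56*c - 24)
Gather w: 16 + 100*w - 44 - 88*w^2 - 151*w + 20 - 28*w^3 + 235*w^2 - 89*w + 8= -28*w^3 + 147*w^2 - 140*w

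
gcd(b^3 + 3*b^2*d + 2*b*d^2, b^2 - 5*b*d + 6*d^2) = 1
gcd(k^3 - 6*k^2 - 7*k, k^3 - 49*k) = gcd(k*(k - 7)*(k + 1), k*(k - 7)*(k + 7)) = k^2 - 7*k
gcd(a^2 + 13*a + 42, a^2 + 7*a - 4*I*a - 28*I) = a + 7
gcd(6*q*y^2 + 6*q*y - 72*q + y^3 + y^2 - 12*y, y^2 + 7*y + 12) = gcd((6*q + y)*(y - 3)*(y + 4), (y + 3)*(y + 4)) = y + 4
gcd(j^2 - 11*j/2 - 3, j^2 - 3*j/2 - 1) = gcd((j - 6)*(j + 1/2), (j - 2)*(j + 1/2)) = j + 1/2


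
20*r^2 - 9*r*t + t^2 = (-5*r + t)*(-4*r + t)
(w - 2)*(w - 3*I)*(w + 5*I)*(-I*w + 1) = -I*w^4 + 3*w^3 + 2*I*w^3 - 6*w^2 - 13*I*w^2 + 15*w + 26*I*w - 30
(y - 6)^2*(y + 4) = y^3 - 8*y^2 - 12*y + 144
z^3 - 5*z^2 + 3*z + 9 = (z - 3)^2*(z + 1)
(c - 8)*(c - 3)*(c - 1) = c^3 - 12*c^2 + 35*c - 24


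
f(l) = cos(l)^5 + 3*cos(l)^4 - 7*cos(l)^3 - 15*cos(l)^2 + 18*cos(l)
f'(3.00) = -2.86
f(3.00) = -23.80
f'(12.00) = -6.72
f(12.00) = 2.25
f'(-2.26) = 20.31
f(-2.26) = -15.33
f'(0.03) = 0.48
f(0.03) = 0.01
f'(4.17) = 22.78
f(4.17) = -12.15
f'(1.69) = -21.10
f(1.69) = -2.34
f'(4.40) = 23.73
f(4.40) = -6.72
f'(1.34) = -9.93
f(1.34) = 3.26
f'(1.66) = -20.42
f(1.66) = -1.72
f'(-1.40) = 12.18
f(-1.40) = 2.59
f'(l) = -5*sin(l)*cos(l)^4 - 12*sin(l)*cos(l)^3 + 21*sin(l)*cos(l)^2 + 30*sin(l)*cos(l) - 18*sin(l)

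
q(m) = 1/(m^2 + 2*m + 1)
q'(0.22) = -1.10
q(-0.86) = 51.02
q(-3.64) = 0.14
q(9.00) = 0.01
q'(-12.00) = 0.00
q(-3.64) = 0.14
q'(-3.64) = 0.11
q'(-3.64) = 0.11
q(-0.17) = 1.45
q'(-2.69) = 0.41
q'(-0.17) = -3.50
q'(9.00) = 0.00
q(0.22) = 0.67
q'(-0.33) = -6.65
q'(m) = (-2*m - 2)/(m^2 + 2*m + 1)^2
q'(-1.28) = 91.11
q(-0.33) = 2.23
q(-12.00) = 0.01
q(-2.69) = 0.35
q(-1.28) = 12.76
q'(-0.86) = -728.86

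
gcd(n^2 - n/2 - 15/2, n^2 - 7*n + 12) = n - 3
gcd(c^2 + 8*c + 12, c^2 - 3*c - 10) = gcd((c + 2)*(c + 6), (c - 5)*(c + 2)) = c + 2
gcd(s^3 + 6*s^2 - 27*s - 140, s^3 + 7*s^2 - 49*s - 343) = s + 7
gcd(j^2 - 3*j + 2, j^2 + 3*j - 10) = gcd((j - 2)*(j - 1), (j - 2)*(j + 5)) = j - 2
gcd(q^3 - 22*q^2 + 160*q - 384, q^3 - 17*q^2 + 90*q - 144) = q^2 - 14*q + 48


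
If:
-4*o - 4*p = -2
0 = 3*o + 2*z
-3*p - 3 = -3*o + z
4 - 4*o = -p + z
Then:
No Solution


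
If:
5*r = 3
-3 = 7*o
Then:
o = -3/7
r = 3/5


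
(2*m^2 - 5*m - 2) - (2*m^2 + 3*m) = -8*m - 2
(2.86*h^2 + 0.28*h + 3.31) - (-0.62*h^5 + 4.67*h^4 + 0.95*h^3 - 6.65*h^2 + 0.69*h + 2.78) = 0.62*h^5 - 4.67*h^4 - 0.95*h^3 + 9.51*h^2 - 0.41*h + 0.53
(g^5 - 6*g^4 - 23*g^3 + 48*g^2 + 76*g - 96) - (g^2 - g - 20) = g^5 - 6*g^4 - 23*g^3 + 47*g^2 + 77*g - 76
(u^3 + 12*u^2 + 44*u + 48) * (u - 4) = u^4 + 8*u^3 - 4*u^2 - 128*u - 192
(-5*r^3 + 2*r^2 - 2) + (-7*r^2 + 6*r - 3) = -5*r^3 - 5*r^2 + 6*r - 5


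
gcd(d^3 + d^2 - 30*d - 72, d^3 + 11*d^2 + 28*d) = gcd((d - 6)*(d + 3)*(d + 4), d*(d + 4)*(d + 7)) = d + 4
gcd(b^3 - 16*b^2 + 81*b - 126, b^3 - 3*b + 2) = 1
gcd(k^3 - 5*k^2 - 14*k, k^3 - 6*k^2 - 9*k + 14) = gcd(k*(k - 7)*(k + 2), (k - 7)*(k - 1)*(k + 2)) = k^2 - 5*k - 14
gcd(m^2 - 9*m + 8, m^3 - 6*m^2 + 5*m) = m - 1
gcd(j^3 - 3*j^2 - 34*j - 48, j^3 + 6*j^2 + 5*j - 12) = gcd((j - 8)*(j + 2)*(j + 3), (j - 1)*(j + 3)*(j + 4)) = j + 3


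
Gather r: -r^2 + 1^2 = 1 - r^2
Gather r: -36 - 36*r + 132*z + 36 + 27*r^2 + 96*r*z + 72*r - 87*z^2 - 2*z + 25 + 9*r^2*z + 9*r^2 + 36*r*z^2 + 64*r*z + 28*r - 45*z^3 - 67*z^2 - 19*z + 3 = r^2*(9*z + 36) + r*(36*z^2 + 160*z + 64) - 45*z^3 - 154*z^2 + 111*z + 28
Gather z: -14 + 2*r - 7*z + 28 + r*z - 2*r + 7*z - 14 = r*z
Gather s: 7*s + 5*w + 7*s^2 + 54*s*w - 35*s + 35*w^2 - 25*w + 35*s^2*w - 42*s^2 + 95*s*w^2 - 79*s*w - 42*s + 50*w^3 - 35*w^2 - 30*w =s^2*(35*w - 35) + s*(95*w^2 - 25*w - 70) + 50*w^3 - 50*w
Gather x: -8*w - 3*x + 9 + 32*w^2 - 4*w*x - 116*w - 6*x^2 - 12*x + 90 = 32*w^2 - 124*w - 6*x^2 + x*(-4*w - 15) + 99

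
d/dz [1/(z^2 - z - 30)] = (1 - 2*z)/(-z^2 + z + 30)^2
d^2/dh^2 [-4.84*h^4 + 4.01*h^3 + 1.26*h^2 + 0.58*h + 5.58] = -58.08*h^2 + 24.06*h + 2.52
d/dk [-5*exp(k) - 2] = -5*exp(k)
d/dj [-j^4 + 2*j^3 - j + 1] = -4*j^3 + 6*j^2 - 1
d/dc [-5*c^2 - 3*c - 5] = -10*c - 3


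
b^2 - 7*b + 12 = (b - 4)*(b - 3)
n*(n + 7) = n^2 + 7*n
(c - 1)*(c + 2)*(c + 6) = c^3 + 7*c^2 + 4*c - 12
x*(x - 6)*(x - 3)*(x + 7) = x^4 - 2*x^3 - 45*x^2 + 126*x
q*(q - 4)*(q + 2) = q^3 - 2*q^2 - 8*q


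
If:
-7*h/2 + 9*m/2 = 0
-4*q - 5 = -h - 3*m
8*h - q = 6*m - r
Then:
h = -2*r/5 - 1/2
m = -14*r/45 - 7/18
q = -r/3 - 5/3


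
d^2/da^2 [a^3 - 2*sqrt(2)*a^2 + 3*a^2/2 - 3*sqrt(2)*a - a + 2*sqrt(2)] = 6*a - 4*sqrt(2) + 3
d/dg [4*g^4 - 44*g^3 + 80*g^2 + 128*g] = 16*g^3 - 132*g^2 + 160*g + 128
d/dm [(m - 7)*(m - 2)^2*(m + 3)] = 4*m^3 - 24*m^2 - 2*m + 68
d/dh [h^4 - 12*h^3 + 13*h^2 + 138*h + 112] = 4*h^3 - 36*h^2 + 26*h + 138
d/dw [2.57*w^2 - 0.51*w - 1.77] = 5.14*w - 0.51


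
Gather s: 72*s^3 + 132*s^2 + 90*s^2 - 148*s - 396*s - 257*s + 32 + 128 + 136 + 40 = 72*s^3 + 222*s^2 - 801*s + 336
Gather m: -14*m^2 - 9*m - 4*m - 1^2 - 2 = -14*m^2 - 13*m - 3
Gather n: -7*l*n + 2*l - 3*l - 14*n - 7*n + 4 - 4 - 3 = -l + n*(-7*l - 21) - 3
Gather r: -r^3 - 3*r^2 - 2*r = -r^3 - 3*r^2 - 2*r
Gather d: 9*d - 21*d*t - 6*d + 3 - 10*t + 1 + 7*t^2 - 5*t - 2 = d*(3 - 21*t) + 7*t^2 - 15*t + 2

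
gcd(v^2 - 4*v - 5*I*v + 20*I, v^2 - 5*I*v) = v - 5*I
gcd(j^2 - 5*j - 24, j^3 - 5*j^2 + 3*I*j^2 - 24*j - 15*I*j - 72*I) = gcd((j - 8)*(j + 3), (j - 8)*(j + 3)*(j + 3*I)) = j^2 - 5*j - 24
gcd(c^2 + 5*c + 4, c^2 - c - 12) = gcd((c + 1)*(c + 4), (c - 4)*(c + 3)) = 1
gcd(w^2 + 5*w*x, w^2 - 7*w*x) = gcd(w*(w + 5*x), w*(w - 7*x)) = w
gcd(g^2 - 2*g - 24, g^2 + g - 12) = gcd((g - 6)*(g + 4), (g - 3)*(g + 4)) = g + 4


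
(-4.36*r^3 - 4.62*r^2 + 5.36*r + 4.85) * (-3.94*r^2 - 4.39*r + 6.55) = 17.1784*r^5 + 37.3432*r^4 - 29.3946*r^3 - 72.9004*r^2 + 13.8165*r + 31.7675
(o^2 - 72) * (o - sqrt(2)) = o^3 - sqrt(2)*o^2 - 72*o + 72*sqrt(2)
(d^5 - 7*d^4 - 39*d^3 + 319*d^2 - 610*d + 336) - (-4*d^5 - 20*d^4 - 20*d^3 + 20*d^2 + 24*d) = 5*d^5 + 13*d^4 - 19*d^3 + 299*d^2 - 634*d + 336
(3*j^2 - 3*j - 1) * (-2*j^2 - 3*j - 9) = -6*j^4 - 3*j^3 - 16*j^2 + 30*j + 9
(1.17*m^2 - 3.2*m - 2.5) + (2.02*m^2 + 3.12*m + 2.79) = 3.19*m^2 - 0.0800000000000001*m + 0.29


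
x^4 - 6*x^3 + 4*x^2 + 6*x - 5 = (x - 5)*(x - 1)^2*(x + 1)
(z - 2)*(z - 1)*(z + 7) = z^3 + 4*z^2 - 19*z + 14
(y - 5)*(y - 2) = y^2 - 7*y + 10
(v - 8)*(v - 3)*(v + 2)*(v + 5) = v^4 - 4*v^3 - 43*v^2 + 58*v + 240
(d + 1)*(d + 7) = d^2 + 8*d + 7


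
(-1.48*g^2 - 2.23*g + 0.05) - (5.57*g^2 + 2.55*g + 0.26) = -7.05*g^2 - 4.78*g - 0.21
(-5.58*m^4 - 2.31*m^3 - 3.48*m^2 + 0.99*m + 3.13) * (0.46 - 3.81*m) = 21.2598*m^5 + 6.2343*m^4 + 12.1962*m^3 - 5.3727*m^2 - 11.4699*m + 1.4398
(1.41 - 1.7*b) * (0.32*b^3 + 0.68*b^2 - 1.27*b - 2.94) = -0.544*b^4 - 0.7048*b^3 + 3.1178*b^2 + 3.2073*b - 4.1454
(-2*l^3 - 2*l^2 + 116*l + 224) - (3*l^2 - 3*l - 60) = -2*l^3 - 5*l^2 + 119*l + 284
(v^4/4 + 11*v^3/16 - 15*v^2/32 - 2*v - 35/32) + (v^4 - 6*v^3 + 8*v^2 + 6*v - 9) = 5*v^4/4 - 85*v^3/16 + 241*v^2/32 + 4*v - 323/32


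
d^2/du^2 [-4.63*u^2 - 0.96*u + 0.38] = -9.26000000000000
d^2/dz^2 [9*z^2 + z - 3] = 18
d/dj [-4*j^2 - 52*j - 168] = -8*j - 52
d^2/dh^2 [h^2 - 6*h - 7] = 2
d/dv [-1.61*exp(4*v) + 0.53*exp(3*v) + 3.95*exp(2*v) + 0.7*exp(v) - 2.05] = (-6.44*exp(3*v) + 1.59*exp(2*v) + 7.9*exp(v) + 0.7)*exp(v)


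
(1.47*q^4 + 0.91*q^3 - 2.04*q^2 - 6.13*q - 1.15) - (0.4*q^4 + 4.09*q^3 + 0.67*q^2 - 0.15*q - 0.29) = 1.07*q^4 - 3.18*q^3 - 2.71*q^2 - 5.98*q - 0.86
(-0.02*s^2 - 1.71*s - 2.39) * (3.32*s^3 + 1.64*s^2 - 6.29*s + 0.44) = -0.0664*s^5 - 5.71*s^4 - 10.6134*s^3 + 6.8275*s^2 + 14.2807*s - 1.0516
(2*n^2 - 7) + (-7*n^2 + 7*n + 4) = -5*n^2 + 7*n - 3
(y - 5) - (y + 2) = -7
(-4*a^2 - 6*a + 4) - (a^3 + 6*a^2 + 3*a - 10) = -a^3 - 10*a^2 - 9*a + 14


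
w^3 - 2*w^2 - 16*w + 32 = (w - 4)*(w - 2)*(w + 4)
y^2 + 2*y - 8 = (y - 2)*(y + 4)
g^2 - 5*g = g*(g - 5)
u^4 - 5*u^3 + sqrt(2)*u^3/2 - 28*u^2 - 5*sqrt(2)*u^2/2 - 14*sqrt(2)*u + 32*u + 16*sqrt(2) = (u - 8)*(u - 1)*(u + 4)*(u + sqrt(2)/2)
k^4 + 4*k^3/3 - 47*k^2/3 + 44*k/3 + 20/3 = (k - 2)^2*(k + 1/3)*(k + 5)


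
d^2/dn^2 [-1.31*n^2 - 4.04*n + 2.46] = -2.62000000000000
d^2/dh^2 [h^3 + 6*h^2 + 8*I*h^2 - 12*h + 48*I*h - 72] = 6*h + 12 + 16*I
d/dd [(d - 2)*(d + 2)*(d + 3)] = 3*d^2 + 6*d - 4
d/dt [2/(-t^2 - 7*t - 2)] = 2*(2*t + 7)/(t^2 + 7*t + 2)^2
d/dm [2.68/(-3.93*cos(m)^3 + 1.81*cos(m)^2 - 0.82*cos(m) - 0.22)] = (-31.5972*cos(m)^2 + 9.7016*cos(m) - 2.1976)*sin(m)/(3.93*cos(m)^3 - 1.81*cos(m)^2 + 0.82*cos(m) + 0.22)^2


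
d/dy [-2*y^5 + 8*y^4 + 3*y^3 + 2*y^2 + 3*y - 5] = -10*y^4 + 32*y^3 + 9*y^2 + 4*y + 3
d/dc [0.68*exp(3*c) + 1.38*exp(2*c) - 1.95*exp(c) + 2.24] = (2.04*exp(2*c) + 2.76*exp(c) - 1.95)*exp(c)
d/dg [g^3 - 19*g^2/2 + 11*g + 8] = 3*g^2 - 19*g + 11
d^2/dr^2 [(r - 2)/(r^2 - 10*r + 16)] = 2/(r^3 - 24*r^2 + 192*r - 512)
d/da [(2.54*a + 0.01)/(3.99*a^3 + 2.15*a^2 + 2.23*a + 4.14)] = (-20.2692*a^3 - 5.5807*a^2 - 0.0430000000000001*a + 10.4933)/(15.9201*a^6 + 17.157*a^5 + 22.4179*a^4 + 42.6262*a^3 + 22.7749*a^2 + 18.4644*a + 17.1396)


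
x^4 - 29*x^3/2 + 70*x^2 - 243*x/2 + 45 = (x - 6)*(x - 5)*(x - 3)*(x - 1/2)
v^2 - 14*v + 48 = (v - 8)*(v - 6)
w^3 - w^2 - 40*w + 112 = (w - 4)^2*(w + 7)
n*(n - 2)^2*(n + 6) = n^4 + 2*n^3 - 20*n^2 + 24*n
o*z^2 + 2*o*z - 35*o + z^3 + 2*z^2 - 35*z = (o + z)*(z - 5)*(z + 7)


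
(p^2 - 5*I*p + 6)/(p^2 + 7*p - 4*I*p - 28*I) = (p^2 - 5*I*p + 6)/(p^2 + p*(7 - 4*I) - 28*I)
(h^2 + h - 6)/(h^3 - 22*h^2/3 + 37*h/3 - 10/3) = 3*(h + 3)/(3*h^2 - 16*h + 5)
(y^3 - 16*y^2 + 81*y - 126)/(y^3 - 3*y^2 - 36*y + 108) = (y - 7)/(y + 6)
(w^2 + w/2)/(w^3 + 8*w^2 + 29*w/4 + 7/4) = 2*w/(2*w^2 + 15*w + 7)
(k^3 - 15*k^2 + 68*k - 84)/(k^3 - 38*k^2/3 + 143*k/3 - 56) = 3*(k^2 - 8*k + 12)/(3*k^2 - 17*k + 24)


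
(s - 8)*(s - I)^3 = s^4 - 8*s^3 - 3*I*s^3 - 3*s^2 + 24*I*s^2 + 24*s + I*s - 8*I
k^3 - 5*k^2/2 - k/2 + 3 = (k - 2)*(k - 3/2)*(k + 1)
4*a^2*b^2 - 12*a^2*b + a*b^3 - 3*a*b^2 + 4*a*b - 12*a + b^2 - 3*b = (4*a + b)*(b - 3)*(a*b + 1)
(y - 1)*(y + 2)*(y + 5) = y^3 + 6*y^2 + 3*y - 10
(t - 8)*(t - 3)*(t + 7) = t^3 - 4*t^2 - 53*t + 168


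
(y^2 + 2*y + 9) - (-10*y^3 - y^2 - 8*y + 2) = 10*y^3 + 2*y^2 + 10*y + 7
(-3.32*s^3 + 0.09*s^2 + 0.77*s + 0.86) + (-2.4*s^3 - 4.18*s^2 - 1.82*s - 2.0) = -5.72*s^3 - 4.09*s^2 - 1.05*s - 1.14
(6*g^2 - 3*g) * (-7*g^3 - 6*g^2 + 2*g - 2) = -42*g^5 - 15*g^4 + 30*g^3 - 18*g^2 + 6*g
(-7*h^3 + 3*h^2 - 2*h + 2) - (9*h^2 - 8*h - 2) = -7*h^3 - 6*h^2 + 6*h + 4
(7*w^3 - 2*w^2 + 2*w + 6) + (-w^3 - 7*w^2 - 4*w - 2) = 6*w^3 - 9*w^2 - 2*w + 4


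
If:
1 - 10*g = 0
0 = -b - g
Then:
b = -1/10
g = 1/10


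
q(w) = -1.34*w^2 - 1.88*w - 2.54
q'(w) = -2.68*w - 1.88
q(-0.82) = -1.90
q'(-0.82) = 0.32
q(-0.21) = -2.20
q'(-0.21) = -1.32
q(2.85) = -18.78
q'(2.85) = -9.52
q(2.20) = -13.16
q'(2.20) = -7.78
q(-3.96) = -16.11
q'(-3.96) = 8.73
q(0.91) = -5.36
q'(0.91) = -4.32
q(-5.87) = -37.68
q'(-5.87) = 13.85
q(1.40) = -7.80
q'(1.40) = -5.63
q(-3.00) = -8.96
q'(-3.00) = 6.16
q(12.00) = -218.06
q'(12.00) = -34.04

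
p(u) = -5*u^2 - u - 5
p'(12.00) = -121.00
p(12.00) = -737.00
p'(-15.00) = 149.00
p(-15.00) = -1115.00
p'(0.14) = -2.40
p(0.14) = -5.24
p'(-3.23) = 31.30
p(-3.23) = -53.93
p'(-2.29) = 21.90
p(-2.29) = -28.93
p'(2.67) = -27.70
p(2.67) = -43.31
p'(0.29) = -3.90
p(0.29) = -5.71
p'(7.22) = -73.20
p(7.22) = -272.86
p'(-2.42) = 23.20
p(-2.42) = -31.86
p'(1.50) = -16.00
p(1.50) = -17.75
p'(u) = -10*u - 1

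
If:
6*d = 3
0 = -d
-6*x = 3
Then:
No Solution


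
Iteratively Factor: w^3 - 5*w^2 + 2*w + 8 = (w - 4)*(w^2 - w - 2) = (w - 4)*(w + 1)*(w - 2)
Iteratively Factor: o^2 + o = (o + 1)*(o)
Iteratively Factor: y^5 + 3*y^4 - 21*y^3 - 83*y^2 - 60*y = (y - 5)*(y^4 + 8*y^3 + 19*y^2 + 12*y) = y*(y - 5)*(y^3 + 8*y^2 + 19*y + 12) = y*(y - 5)*(y + 1)*(y^2 + 7*y + 12) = y*(y - 5)*(y + 1)*(y + 3)*(y + 4)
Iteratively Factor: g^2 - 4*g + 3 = (g - 3)*(g - 1)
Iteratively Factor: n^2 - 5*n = (n)*(n - 5)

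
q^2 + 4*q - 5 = (q - 1)*(q + 5)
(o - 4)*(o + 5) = o^2 + o - 20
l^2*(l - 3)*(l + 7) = l^4 + 4*l^3 - 21*l^2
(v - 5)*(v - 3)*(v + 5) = v^3 - 3*v^2 - 25*v + 75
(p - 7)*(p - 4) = p^2 - 11*p + 28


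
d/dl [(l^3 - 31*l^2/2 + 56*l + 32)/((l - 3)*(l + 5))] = (l^4 + 4*l^3 - 132*l^2 + 401*l - 904)/(l^4 + 4*l^3 - 26*l^2 - 60*l + 225)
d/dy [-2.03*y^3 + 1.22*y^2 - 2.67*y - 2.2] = -6.09*y^2 + 2.44*y - 2.67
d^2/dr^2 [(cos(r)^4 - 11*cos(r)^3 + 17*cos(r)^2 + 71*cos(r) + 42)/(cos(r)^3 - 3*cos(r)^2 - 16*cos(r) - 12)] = (-2*sin(r)^4 + 46*sin(r)^2 + 11*cos(r) - 3*cos(3*r) - 8)/(2*(cos(r) + 2)^3)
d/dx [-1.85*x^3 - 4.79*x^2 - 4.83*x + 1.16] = -5.55*x^2 - 9.58*x - 4.83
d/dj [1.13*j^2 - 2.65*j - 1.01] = 2.26*j - 2.65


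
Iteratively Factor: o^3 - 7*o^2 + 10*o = (o)*(o^2 - 7*o + 10) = o*(o - 2)*(o - 5)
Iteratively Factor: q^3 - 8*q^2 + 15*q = (q)*(q^2 - 8*q + 15) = q*(q - 3)*(q - 5)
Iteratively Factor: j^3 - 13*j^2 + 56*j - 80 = (j - 4)*(j^2 - 9*j + 20) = (j - 5)*(j - 4)*(j - 4)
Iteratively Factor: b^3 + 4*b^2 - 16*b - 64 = (b + 4)*(b^2 - 16) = (b - 4)*(b + 4)*(b + 4)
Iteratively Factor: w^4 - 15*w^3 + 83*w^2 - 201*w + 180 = (w - 5)*(w^3 - 10*w^2 + 33*w - 36) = (w - 5)*(w - 3)*(w^2 - 7*w + 12) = (w - 5)*(w - 4)*(w - 3)*(w - 3)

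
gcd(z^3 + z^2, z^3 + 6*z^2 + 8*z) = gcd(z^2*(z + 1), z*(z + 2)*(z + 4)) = z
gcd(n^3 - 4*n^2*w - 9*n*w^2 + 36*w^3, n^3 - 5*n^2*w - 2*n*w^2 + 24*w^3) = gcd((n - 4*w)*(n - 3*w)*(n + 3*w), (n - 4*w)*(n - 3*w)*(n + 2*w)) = n^2 - 7*n*w + 12*w^2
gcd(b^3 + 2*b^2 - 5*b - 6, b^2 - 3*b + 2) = b - 2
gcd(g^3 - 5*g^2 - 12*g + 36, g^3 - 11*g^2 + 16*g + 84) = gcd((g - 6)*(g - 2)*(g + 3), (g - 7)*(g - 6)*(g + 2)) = g - 6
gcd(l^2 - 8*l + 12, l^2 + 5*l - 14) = l - 2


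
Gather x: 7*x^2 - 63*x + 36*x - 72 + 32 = 7*x^2 - 27*x - 40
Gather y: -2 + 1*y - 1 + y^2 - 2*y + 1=y^2 - y - 2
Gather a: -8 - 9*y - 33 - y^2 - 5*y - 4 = -y^2 - 14*y - 45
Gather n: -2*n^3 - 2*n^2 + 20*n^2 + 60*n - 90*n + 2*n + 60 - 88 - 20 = -2*n^3 + 18*n^2 - 28*n - 48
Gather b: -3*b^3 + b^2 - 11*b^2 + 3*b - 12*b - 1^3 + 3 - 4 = -3*b^3 - 10*b^2 - 9*b - 2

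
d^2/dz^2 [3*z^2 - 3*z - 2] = 6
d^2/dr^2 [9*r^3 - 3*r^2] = 54*r - 6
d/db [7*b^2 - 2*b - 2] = 14*b - 2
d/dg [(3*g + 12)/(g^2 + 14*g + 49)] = 3*(-g - 1)/(g^3 + 21*g^2 + 147*g + 343)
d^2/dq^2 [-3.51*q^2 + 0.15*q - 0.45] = -7.02000000000000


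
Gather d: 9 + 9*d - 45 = 9*d - 36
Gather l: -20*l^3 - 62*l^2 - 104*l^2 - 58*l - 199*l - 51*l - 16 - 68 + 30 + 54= -20*l^3 - 166*l^2 - 308*l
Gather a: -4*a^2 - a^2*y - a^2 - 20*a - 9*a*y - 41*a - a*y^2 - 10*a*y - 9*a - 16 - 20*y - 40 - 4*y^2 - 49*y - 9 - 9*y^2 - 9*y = a^2*(-y - 5) + a*(-y^2 - 19*y - 70) - 13*y^2 - 78*y - 65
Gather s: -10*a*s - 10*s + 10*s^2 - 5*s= 10*s^2 + s*(-10*a - 15)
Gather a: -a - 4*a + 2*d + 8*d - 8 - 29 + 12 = -5*a + 10*d - 25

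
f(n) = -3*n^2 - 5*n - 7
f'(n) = -6*n - 5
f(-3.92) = -33.50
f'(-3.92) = 18.52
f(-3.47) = -25.77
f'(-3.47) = 15.82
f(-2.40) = -12.28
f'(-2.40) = 9.40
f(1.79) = -25.56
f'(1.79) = -15.74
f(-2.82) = -16.76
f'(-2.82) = 11.92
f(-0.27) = -5.87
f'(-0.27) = -3.38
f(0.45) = -9.86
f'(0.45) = -7.70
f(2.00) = -29.00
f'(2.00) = -17.00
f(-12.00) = -379.00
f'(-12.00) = 67.00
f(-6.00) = -85.00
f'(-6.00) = 31.00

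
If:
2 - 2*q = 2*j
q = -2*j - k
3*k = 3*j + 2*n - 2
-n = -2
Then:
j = -5/6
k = -1/6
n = 2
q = 11/6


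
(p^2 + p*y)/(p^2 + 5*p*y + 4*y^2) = p/(p + 4*y)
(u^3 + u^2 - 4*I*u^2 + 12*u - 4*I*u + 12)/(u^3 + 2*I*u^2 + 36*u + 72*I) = (u + 1)/(u + 6*I)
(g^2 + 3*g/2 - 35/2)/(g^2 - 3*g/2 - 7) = (g + 5)/(g + 2)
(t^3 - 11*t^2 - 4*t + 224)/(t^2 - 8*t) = t - 3 - 28/t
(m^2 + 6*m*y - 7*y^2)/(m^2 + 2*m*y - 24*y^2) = (m^2 + 6*m*y - 7*y^2)/(m^2 + 2*m*y - 24*y^2)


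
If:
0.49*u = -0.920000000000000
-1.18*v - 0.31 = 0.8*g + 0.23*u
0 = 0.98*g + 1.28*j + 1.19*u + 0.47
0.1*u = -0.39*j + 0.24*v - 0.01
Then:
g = 2.47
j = -0.51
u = -1.88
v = -1.57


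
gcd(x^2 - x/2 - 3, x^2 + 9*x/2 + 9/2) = x + 3/2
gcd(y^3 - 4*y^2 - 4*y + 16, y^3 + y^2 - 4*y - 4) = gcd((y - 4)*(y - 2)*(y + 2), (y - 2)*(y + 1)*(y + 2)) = y^2 - 4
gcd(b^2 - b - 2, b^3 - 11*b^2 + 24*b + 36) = b + 1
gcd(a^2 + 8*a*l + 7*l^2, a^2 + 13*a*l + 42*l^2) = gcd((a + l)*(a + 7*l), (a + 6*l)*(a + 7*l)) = a + 7*l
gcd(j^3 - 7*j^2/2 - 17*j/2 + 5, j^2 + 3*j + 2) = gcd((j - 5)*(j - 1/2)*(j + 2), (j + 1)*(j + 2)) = j + 2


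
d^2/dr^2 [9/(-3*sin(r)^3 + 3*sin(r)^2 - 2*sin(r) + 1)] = 9*(81*sin(r)^6 - 99*sin(r)^5 - 60*sin(r)^4 + 153*sin(r)^3 - 98*sin(r)^2 + 20*sin(r) - 2)/(3*sin(r)^3 - 3*sin(r)^2 + 2*sin(r) - 1)^3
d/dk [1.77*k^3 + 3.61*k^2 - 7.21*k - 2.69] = 5.31*k^2 + 7.22*k - 7.21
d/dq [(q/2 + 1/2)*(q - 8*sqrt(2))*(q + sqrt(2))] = 3*q^2/2 - 7*sqrt(2)*q + q - 8 - 7*sqrt(2)/2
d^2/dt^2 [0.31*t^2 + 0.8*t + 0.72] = 0.620000000000000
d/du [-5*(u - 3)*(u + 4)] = -10*u - 5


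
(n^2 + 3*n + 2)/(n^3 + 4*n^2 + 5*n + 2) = 1/(n + 1)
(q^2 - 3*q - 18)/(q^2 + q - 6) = (q - 6)/(q - 2)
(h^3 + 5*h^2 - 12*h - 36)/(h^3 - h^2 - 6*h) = (h + 6)/h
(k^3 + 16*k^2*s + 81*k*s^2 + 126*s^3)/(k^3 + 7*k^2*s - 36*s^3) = (-k - 7*s)/(-k + 2*s)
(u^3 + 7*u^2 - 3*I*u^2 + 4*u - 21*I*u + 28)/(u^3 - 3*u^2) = (u^3 + u^2*(7 - 3*I) + u*(4 - 21*I) + 28)/(u^2*(u - 3))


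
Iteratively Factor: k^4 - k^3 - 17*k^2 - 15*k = (k + 1)*(k^3 - 2*k^2 - 15*k) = (k + 1)*(k + 3)*(k^2 - 5*k) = k*(k + 1)*(k + 3)*(k - 5)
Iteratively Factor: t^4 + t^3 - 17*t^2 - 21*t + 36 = (t + 3)*(t^3 - 2*t^2 - 11*t + 12) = (t - 1)*(t + 3)*(t^2 - t - 12) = (t - 4)*(t - 1)*(t + 3)*(t + 3)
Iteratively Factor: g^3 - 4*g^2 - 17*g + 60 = (g + 4)*(g^2 - 8*g + 15) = (g - 3)*(g + 4)*(g - 5)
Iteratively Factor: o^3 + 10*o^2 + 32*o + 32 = (o + 4)*(o^2 + 6*o + 8) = (o + 4)^2*(o + 2)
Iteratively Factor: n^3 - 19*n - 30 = (n - 5)*(n^2 + 5*n + 6) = (n - 5)*(n + 3)*(n + 2)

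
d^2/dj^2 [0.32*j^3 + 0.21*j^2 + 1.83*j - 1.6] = 1.92*j + 0.42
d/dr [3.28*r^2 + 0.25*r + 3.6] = 6.56*r + 0.25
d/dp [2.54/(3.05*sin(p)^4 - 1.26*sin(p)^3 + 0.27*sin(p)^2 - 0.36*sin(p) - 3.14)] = (-30.988*sin(p)^3 + 9.6012*sin(p)^2 - 1.3716*sin(p) + 0.9144)*cos(p)/(-3.05*sin(p)^4 + 1.26*sin(p)^3 - 0.27*sin(p)^2 + 0.36*sin(p) + 3.14)^2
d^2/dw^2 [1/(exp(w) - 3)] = (exp(w) + 3)*exp(w)/(exp(w) - 3)^3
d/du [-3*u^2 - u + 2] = -6*u - 1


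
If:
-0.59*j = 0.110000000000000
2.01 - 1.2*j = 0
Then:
No Solution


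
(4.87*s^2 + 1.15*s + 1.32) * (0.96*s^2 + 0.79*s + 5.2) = 4.6752*s^4 + 4.9513*s^3 + 27.4997*s^2 + 7.0228*s + 6.864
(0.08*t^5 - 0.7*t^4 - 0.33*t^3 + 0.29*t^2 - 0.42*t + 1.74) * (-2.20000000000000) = -0.176*t^5 + 1.54*t^4 + 0.726*t^3 - 0.638*t^2 + 0.924*t - 3.828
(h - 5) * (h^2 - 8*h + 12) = h^3 - 13*h^2 + 52*h - 60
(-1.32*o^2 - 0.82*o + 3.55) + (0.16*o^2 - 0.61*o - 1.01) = -1.16*o^2 - 1.43*o + 2.54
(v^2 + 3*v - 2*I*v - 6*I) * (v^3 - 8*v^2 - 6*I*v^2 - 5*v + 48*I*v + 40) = v^5 - 5*v^4 - 8*I*v^4 - 41*v^3 + 40*I*v^3 + 85*v^2 + 202*I*v^2 + 408*v - 50*I*v - 240*I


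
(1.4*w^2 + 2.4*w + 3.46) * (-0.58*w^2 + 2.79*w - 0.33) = -0.812*w^4 + 2.514*w^3 + 4.2272*w^2 + 8.8614*w - 1.1418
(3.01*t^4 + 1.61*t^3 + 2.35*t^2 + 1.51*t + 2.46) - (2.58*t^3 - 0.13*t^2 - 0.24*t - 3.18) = 3.01*t^4 - 0.97*t^3 + 2.48*t^2 + 1.75*t + 5.64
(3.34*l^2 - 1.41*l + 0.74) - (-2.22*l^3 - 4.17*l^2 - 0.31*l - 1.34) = 2.22*l^3 + 7.51*l^2 - 1.1*l + 2.08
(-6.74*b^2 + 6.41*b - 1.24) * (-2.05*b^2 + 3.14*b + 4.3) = 13.817*b^4 - 34.3041*b^3 - 6.3126*b^2 + 23.6694*b - 5.332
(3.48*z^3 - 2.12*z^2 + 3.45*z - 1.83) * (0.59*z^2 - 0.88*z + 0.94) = 2.0532*z^5 - 4.3132*z^4 + 7.1723*z^3 - 6.1085*z^2 + 4.8534*z - 1.7202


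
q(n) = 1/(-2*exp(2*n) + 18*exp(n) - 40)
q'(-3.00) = 0.00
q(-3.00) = -0.03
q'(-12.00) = 0.00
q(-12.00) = -0.03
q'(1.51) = 1.95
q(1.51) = 2.01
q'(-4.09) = -0.00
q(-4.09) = -0.03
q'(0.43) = -0.06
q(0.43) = -0.06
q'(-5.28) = -0.00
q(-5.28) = -0.03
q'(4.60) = 0.00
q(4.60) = -0.00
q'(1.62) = 894.11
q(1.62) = -8.94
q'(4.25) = 0.00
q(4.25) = -0.00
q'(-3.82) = -0.00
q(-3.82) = -0.03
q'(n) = (4*exp(2*n) - 18*exp(n))/(-2*exp(2*n) + 18*exp(n) - 40)^2 = (exp(n) - 9/2)*exp(n)/(exp(2*n) - 9*exp(n) + 20)^2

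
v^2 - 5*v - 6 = (v - 6)*(v + 1)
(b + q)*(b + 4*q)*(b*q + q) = b^3*q + 5*b^2*q^2 + b^2*q + 4*b*q^3 + 5*b*q^2 + 4*q^3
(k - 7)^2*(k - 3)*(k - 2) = k^4 - 19*k^3 + 125*k^2 - 329*k + 294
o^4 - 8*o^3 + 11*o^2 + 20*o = o*(o - 5)*(o - 4)*(o + 1)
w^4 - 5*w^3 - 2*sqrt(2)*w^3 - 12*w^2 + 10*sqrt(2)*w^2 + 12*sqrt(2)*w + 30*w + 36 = (w - 6)*(w + 1)*(w - 3*sqrt(2))*(w + sqrt(2))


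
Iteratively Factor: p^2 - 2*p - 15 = (p + 3)*(p - 5)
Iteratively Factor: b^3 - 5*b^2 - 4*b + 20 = (b + 2)*(b^2 - 7*b + 10) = (b - 2)*(b + 2)*(b - 5)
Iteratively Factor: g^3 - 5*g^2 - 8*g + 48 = (g - 4)*(g^2 - g - 12) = (g - 4)^2*(g + 3)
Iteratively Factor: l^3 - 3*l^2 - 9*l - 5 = (l + 1)*(l^2 - 4*l - 5) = (l + 1)^2*(l - 5)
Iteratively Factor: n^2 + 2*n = (n + 2)*(n)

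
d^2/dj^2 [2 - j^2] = -2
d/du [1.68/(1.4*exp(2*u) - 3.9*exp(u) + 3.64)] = (6.552 - 4.704*exp(u))*exp(u)/(1.4*exp(2*u) - 3.9*exp(u) + 3.64)^2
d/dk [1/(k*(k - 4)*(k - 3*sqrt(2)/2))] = 2*(-2*k*(k - 4) - k*(2*k - 3*sqrt(2)) - (k - 4)*(2*k - 3*sqrt(2)))/(k^2*(k - 4)^2*(2*k - 3*sqrt(2))^2)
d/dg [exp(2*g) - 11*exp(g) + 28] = (2*exp(g) - 11)*exp(g)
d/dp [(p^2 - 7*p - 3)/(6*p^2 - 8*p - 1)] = 17*(2*p^2 + 2*p - 1)/(36*p^4 - 96*p^3 + 52*p^2 + 16*p + 1)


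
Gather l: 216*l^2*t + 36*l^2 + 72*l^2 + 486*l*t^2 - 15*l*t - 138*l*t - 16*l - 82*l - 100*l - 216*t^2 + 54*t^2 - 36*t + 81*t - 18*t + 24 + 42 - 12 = l^2*(216*t + 108) + l*(486*t^2 - 153*t - 198) - 162*t^2 + 27*t + 54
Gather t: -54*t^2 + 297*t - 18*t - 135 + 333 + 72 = -54*t^2 + 279*t + 270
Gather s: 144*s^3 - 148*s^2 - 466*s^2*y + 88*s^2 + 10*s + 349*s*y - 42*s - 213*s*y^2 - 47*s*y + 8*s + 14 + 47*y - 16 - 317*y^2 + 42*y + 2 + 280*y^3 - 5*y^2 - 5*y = 144*s^3 + s^2*(-466*y - 60) + s*(-213*y^2 + 302*y - 24) + 280*y^3 - 322*y^2 + 84*y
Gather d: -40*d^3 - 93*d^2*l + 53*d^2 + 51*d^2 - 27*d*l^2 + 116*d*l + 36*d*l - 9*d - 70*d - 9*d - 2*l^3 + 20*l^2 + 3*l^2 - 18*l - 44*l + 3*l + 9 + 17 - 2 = -40*d^3 + d^2*(104 - 93*l) + d*(-27*l^2 + 152*l - 88) - 2*l^3 + 23*l^2 - 59*l + 24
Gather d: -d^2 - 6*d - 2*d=-d^2 - 8*d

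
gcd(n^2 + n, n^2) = n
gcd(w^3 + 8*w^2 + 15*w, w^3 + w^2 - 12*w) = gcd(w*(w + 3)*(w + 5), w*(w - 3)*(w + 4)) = w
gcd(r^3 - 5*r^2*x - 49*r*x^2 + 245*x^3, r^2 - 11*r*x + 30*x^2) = -r + 5*x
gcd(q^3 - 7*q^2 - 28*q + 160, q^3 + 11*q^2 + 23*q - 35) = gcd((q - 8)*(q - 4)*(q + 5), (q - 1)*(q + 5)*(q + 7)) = q + 5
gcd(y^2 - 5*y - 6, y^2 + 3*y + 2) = y + 1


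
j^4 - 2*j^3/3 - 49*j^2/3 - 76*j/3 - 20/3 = (j - 5)*(j + 1/3)*(j + 2)^2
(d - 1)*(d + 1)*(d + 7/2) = d^3 + 7*d^2/2 - d - 7/2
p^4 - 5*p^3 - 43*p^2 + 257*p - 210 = (p - 6)*(p - 5)*(p - 1)*(p + 7)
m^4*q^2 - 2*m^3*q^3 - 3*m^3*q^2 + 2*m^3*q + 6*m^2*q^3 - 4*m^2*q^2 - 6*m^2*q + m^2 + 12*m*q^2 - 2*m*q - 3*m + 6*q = (m - 3)*(m - 2*q)*(m*q + 1)^2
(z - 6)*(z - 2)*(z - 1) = z^3 - 9*z^2 + 20*z - 12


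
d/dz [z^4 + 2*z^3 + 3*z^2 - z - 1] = 4*z^3 + 6*z^2 + 6*z - 1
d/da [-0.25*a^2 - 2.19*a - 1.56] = -0.5*a - 2.19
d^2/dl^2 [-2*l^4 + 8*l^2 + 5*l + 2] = 16 - 24*l^2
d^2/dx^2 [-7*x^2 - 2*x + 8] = -14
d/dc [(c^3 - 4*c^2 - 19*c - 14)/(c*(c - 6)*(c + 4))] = 2*(c^4 - 5*c^3 + 50*c^2 - 28*c - 168)/(c^2*(c^4 - 4*c^3 - 44*c^2 + 96*c + 576))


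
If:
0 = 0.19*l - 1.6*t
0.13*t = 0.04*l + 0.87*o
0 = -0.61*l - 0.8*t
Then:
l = 0.00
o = 0.00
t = 0.00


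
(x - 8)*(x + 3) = x^2 - 5*x - 24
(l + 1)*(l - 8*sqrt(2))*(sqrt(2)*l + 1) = sqrt(2)*l^3 - 15*l^2 + sqrt(2)*l^2 - 15*l - 8*sqrt(2)*l - 8*sqrt(2)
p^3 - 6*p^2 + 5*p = p*(p - 5)*(p - 1)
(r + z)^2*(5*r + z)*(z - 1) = 5*r^3*z - 5*r^3 + 11*r^2*z^2 - 11*r^2*z + 7*r*z^3 - 7*r*z^2 + z^4 - z^3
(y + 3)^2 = y^2 + 6*y + 9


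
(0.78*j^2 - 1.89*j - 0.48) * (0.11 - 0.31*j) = -0.2418*j^3 + 0.6717*j^2 - 0.0591*j - 0.0528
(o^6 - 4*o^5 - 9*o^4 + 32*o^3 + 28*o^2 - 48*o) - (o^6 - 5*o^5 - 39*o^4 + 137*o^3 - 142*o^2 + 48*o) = o^5 + 30*o^4 - 105*o^3 + 170*o^2 - 96*o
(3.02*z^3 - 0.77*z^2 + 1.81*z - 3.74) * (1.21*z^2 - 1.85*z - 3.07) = 3.6542*z^5 - 6.5187*z^4 - 5.6568*z^3 - 5.51*z^2 + 1.3623*z + 11.4818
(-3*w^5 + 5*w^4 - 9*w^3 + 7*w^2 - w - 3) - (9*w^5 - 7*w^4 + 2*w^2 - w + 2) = -12*w^5 + 12*w^4 - 9*w^3 + 5*w^2 - 5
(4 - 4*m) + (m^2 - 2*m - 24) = m^2 - 6*m - 20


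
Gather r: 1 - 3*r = 1 - 3*r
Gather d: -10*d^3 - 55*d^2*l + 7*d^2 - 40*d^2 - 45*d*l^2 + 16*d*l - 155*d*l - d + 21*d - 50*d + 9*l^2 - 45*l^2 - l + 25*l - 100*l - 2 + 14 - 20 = -10*d^3 + d^2*(-55*l - 33) + d*(-45*l^2 - 139*l - 30) - 36*l^2 - 76*l - 8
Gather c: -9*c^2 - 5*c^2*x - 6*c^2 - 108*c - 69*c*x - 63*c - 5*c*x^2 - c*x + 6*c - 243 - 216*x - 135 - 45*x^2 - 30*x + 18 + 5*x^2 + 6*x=c^2*(-5*x - 15) + c*(-5*x^2 - 70*x - 165) - 40*x^2 - 240*x - 360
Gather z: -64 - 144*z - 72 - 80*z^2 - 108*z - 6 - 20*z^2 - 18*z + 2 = -100*z^2 - 270*z - 140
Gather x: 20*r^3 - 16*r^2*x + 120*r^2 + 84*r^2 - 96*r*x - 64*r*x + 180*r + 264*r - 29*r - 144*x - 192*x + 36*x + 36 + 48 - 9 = 20*r^3 + 204*r^2 + 415*r + x*(-16*r^2 - 160*r - 300) + 75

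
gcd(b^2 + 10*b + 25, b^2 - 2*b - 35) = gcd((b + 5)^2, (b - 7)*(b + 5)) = b + 5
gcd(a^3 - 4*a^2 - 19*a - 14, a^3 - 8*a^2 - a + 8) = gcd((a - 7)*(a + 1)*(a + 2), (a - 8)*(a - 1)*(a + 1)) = a + 1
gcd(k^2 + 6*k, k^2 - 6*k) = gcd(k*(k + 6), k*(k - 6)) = k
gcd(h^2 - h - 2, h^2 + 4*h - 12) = h - 2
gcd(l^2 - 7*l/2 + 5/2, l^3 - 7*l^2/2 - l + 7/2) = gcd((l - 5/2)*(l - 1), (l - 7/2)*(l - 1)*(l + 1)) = l - 1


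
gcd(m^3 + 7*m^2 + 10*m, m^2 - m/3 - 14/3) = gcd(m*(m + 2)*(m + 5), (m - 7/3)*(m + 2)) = m + 2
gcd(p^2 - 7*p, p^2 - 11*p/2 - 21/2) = p - 7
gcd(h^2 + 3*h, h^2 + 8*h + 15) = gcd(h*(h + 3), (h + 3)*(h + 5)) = h + 3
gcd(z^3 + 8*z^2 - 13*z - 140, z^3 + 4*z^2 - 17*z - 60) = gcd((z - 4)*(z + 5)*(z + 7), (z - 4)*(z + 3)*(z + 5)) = z^2 + z - 20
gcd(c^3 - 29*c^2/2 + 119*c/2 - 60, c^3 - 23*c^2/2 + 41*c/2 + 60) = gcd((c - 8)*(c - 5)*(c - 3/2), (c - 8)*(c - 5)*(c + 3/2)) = c^2 - 13*c + 40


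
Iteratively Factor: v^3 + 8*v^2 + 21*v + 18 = (v + 2)*(v^2 + 6*v + 9) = (v + 2)*(v + 3)*(v + 3)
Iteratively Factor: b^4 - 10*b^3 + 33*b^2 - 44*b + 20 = (b - 5)*(b^3 - 5*b^2 + 8*b - 4) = (b - 5)*(b - 2)*(b^2 - 3*b + 2) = (b - 5)*(b - 2)^2*(b - 1)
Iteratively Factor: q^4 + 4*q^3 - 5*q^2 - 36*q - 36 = (q + 2)*(q^3 + 2*q^2 - 9*q - 18) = (q + 2)^2*(q^2 - 9) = (q - 3)*(q + 2)^2*(q + 3)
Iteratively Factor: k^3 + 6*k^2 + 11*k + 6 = (k + 3)*(k^2 + 3*k + 2) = (k + 2)*(k + 3)*(k + 1)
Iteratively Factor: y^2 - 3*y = (y)*(y - 3)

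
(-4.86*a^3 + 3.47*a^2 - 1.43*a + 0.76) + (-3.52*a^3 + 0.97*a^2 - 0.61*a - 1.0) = -8.38*a^3 + 4.44*a^2 - 2.04*a - 0.24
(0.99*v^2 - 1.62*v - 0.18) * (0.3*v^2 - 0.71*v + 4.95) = 0.297*v^4 - 1.1889*v^3 + 5.9967*v^2 - 7.8912*v - 0.891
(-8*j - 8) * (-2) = 16*j + 16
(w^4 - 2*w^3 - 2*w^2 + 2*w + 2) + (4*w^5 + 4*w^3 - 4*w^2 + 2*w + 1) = 4*w^5 + w^4 + 2*w^3 - 6*w^2 + 4*w + 3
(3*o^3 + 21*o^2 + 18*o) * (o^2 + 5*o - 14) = 3*o^5 + 36*o^4 + 81*o^3 - 204*o^2 - 252*o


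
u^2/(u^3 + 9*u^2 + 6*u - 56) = u^2/(u^3 + 9*u^2 + 6*u - 56)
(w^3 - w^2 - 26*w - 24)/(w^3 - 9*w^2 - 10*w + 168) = (w + 1)/(w - 7)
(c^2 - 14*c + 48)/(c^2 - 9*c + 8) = (c - 6)/(c - 1)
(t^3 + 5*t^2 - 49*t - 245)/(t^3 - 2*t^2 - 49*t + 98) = (t + 5)/(t - 2)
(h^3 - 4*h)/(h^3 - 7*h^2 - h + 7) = h*(h^2 - 4)/(h^3 - 7*h^2 - h + 7)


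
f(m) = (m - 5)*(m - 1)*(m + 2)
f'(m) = (m - 5)*(m - 1) + (m - 5)*(m + 2) + (m - 1)*(m + 2) = 3*m^2 - 8*m - 7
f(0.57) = 4.90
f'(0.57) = -10.59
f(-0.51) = 12.40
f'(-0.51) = -2.14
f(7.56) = 160.55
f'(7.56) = 103.98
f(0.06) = 9.57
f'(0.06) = -7.47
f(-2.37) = -9.19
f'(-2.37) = 28.81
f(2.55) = -17.28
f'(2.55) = -7.89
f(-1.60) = 6.86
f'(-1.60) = 13.48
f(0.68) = 3.70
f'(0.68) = -11.05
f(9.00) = 352.00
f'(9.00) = 164.00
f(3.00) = -20.00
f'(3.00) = -4.00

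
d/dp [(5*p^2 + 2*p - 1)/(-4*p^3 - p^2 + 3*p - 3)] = (20*p^4 + 16*p^3 + 5*p^2 - 32*p - 3)/(16*p^6 + 8*p^5 - 23*p^4 + 18*p^3 + 15*p^2 - 18*p + 9)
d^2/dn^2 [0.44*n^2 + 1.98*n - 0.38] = 0.880000000000000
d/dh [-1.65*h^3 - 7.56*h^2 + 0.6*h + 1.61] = -4.95*h^2 - 15.12*h + 0.6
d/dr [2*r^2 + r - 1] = 4*r + 1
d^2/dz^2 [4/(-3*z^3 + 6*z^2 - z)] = 8*(3*z*(3*z - 2)*(3*z^2 - 6*z + 1) - (9*z^2 - 12*z + 1)^2)/(z^3*(3*z^2 - 6*z + 1)^3)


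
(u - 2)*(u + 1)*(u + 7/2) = u^3 + 5*u^2/2 - 11*u/2 - 7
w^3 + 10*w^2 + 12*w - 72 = (w - 2)*(w + 6)^2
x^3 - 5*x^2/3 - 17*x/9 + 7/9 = (x - 7/3)*(x - 1/3)*(x + 1)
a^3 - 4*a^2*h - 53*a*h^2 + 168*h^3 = (a - 8*h)*(a - 3*h)*(a + 7*h)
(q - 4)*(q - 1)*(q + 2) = q^3 - 3*q^2 - 6*q + 8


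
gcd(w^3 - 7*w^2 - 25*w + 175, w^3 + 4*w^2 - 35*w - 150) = w + 5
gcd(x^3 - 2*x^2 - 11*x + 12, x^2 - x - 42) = 1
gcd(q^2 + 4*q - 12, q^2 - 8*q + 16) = 1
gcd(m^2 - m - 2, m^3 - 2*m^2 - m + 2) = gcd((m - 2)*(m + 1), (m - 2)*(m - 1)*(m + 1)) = m^2 - m - 2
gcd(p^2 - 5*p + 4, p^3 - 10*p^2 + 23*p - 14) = p - 1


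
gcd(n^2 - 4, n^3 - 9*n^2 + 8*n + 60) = n + 2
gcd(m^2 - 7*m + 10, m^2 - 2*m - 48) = 1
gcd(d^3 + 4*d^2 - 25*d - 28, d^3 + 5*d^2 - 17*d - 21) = d^2 + 8*d + 7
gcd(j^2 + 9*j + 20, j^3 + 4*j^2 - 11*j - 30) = j + 5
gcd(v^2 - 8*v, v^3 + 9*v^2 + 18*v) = v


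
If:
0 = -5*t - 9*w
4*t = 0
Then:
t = 0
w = 0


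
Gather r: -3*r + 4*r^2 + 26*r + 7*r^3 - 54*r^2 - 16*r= 7*r^3 - 50*r^2 + 7*r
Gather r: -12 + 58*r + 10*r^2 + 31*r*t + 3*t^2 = 10*r^2 + r*(31*t + 58) + 3*t^2 - 12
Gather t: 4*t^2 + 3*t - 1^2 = 4*t^2 + 3*t - 1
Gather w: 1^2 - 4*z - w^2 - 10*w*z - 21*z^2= -w^2 - 10*w*z - 21*z^2 - 4*z + 1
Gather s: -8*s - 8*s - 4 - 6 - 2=-16*s - 12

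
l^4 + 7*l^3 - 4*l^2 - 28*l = l*(l - 2)*(l + 2)*(l + 7)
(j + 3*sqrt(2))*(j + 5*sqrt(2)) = j^2 + 8*sqrt(2)*j + 30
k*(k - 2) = k^2 - 2*k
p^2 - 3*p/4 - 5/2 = (p - 2)*(p + 5/4)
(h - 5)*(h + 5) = h^2 - 25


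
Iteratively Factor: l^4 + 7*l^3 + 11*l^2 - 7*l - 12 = (l + 1)*(l^3 + 6*l^2 + 5*l - 12) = (l + 1)*(l + 3)*(l^2 + 3*l - 4) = (l - 1)*(l + 1)*(l + 3)*(l + 4)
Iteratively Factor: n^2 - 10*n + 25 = (n - 5)*(n - 5)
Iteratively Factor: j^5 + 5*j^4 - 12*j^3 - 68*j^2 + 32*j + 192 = (j + 4)*(j^4 + j^3 - 16*j^2 - 4*j + 48) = (j - 2)*(j + 4)*(j^3 + 3*j^2 - 10*j - 24) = (j - 3)*(j - 2)*(j + 4)*(j^2 + 6*j + 8) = (j - 3)*(j - 2)*(j + 4)^2*(j + 2)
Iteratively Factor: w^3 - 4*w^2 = (w - 4)*(w^2) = w*(w - 4)*(w)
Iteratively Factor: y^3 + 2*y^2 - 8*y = (y + 4)*(y^2 - 2*y) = (y - 2)*(y + 4)*(y)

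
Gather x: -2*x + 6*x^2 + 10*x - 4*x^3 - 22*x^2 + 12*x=-4*x^3 - 16*x^2 + 20*x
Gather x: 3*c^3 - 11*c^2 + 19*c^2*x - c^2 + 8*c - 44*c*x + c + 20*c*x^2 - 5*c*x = 3*c^3 - 12*c^2 + 20*c*x^2 + 9*c + x*(19*c^2 - 49*c)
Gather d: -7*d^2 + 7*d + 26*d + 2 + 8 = -7*d^2 + 33*d + 10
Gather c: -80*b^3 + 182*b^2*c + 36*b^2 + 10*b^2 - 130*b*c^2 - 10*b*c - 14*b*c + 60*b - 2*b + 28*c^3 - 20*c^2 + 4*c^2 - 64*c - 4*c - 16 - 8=-80*b^3 + 46*b^2 + 58*b + 28*c^3 + c^2*(-130*b - 16) + c*(182*b^2 - 24*b - 68) - 24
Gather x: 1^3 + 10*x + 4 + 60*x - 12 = 70*x - 7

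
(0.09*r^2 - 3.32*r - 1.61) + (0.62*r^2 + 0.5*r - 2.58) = 0.71*r^2 - 2.82*r - 4.19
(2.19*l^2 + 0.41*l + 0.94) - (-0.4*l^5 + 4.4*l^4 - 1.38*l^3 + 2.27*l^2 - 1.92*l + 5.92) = 0.4*l^5 - 4.4*l^4 + 1.38*l^3 - 0.0800000000000001*l^2 + 2.33*l - 4.98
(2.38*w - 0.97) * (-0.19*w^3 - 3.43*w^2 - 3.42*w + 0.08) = -0.4522*w^4 - 7.9791*w^3 - 4.8125*w^2 + 3.5078*w - 0.0776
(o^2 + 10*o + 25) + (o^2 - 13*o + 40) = 2*o^2 - 3*o + 65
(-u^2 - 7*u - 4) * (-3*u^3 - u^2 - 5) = 3*u^5 + 22*u^4 + 19*u^3 + 9*u^2 + 35*u + 20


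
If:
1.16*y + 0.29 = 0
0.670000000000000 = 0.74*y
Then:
No Solution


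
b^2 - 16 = (b - 4)*(b + 4)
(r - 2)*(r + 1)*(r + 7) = r^3 + 6*r^2 - 9*r - 14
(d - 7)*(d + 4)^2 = d^3 + d^2 - 40*d - 112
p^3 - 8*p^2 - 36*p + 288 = (p - 8)*(p - 6)*(p + 6)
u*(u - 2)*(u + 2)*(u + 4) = u^4 + 4*u^3 - 4*u^2 - 16*u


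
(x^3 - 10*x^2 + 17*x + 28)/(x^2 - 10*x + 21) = (x^2 - 3*x - 4)/(x - 3)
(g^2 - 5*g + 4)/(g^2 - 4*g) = (g - 1)/g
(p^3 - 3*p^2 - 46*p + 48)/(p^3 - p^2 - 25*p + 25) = (p^2 - 2*p - 48)/(p^2 - 25)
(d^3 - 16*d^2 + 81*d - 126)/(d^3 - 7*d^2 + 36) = (d - 7)/(d + 2)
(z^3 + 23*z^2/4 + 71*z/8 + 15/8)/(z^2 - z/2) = (8*z^3 + 46*z^2 + 71*z + 15)/(4*z*(2*z - 1))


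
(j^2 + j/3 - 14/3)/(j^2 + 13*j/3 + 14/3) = (j - 2)/(j + 2)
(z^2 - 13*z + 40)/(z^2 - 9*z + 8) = (z - 5)/(z - 1)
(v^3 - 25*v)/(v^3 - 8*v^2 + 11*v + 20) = v*(v + 5)/(v^2 - 3*v - 4)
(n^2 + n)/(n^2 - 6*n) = (n + 1)/(n - 6)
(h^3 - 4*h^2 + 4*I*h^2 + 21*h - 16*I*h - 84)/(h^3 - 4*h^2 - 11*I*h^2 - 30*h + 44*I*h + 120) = (h^2 + 4*I*h + 21)/(h^2 - 11*I*h - 30)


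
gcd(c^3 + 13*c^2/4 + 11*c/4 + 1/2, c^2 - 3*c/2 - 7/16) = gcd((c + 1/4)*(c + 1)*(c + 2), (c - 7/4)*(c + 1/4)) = c + 1/4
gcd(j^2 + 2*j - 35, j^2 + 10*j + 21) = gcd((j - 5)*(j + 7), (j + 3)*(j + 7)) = j + 7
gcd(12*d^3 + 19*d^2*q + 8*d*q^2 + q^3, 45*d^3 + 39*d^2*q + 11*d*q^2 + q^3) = 3*d + q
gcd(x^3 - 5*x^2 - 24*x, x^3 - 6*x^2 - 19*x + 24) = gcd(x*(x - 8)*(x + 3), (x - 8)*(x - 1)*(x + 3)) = x^2 - 5*x - 24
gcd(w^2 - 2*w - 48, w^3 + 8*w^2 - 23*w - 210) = w + 6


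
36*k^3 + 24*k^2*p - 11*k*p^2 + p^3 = (-6*k + p)^2*(k + p)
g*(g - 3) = g^2 - 3*g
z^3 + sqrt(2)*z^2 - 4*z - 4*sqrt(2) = (z - 2)*(z + 2)*(z + sqrt(2))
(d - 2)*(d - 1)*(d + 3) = d^3 - 7*d + 6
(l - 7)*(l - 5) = l^2 - 12*l + 35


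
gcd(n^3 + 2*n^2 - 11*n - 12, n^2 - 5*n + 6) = n - 3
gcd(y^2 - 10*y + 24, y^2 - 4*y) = y - 4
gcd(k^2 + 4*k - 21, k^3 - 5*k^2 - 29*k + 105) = k - 3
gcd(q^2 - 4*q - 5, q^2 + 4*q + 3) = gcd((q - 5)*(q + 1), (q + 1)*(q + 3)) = q + 1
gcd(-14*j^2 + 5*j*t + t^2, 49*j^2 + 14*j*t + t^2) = 7*j + t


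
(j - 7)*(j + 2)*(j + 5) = j^3 - 39*j - 70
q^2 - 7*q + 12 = (q - 4)*(q - 3)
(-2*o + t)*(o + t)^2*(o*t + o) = -2*o^4*t - 2*o^4 - 3*o^3*t^2 - 3*o^3*t + o*t^4 + o*t^3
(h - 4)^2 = h^2 - 8*h + 16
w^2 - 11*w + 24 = (w - 8)*(w - 3)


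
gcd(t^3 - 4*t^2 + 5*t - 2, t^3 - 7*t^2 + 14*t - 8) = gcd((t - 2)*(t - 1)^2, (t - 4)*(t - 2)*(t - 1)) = t^2 - 3*t + 2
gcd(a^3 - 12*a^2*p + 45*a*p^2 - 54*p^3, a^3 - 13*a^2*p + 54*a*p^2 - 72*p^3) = a^2 - 9*a*p + 18*p^2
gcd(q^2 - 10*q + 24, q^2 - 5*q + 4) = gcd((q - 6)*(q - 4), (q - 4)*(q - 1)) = q - 4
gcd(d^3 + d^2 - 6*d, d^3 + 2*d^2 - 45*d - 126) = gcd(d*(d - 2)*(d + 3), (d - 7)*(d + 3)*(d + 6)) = d + 3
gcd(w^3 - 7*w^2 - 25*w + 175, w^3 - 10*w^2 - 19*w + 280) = w^2 - 2*w - 35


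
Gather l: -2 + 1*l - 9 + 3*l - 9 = 4*l - 20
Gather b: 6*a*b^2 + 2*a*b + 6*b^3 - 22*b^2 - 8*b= 6*b^3 + b^2*(6*a - 22) + b*(2*a - 8)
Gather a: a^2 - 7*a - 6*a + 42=a^2 - 13*a + 42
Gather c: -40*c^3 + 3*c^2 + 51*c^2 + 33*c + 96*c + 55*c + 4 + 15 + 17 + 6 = -40*c^3 + 54*c^2 + 184*c + 42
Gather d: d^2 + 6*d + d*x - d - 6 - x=d^2 + d*(x + 5) - x - 6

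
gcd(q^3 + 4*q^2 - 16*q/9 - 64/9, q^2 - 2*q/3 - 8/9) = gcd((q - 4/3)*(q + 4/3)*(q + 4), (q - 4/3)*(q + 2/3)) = q - 4/3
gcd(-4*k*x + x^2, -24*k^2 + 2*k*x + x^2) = -4*k + x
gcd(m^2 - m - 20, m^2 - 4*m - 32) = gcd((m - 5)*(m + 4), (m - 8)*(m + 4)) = m + 4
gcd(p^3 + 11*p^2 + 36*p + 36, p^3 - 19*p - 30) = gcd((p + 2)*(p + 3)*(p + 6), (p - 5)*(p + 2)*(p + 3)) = p^2 + 5*p + 6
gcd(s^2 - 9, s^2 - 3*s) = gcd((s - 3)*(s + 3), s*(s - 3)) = s - 3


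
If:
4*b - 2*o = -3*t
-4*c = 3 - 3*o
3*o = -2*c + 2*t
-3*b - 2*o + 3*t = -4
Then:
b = 4/7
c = -201/266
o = -1/133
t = -102/133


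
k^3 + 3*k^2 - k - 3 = (k - 1)*(k + 1)*(k + 3)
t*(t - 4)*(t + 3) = t^3 - t^2 - 12*t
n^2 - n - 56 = (n - 8)*(n + 7)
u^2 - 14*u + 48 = (u - 8)*(u - 6)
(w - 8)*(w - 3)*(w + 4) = w^3 - 7*w^2 - 20*w + 96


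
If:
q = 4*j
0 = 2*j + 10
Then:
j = -5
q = -20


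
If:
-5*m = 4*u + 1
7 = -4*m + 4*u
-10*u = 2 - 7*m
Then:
No Solution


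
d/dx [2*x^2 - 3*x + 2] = 4*x - 3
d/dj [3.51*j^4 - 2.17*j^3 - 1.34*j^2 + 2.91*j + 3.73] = 14.04*j^3 - 6.51*j^2 - 2.68*j + 2.91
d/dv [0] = 0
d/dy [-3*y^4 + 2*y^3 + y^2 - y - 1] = -12*y^3 + 6*y^2 + 2*y - 1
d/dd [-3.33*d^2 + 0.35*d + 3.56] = 0.35 - 6.66*d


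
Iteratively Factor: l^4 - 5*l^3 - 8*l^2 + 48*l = (l)*(l^3 - 5*l^2 - 8*l + 48) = l*(l - 4)*(l^2 - l - 12) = l*(l - 4)*(l + 3)*(l - 4)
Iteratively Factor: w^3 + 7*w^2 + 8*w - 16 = (w + 4)*(w^2 + 3*w - 4) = (w - 1)*(w + 4)*(w + 4)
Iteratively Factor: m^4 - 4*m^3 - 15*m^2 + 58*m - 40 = (m + 4)*(m^3 - 8*m^2 + 17*m - 10) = (m - 2)*(m + 4)*(m^2 - 6*m + 5) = (m - 2)*(m - 1)*(m + 4)*(m - 5)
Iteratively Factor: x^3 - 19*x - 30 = (x + 2)*(x^2 - 2*x - 15) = (x + 2)*(x + 3)*(x - 5)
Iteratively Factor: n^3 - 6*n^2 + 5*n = (n - 5)*(n^2 - n) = (n - 5)*(n - 1)*(n)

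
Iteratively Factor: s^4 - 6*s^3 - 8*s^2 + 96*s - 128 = (s + 4)*(s^3 - 10*s^2 + 32*s - 32) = (s - 4)*(s + 4)*(s^2 - 6*s + 8) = (s - 4)^2*(s + 4)*(s - 2)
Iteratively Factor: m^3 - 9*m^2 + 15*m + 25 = (m - 5)*(m^2 - 4*m - 5) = (m - 5)^2*(m + 1)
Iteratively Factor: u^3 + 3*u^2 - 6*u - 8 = (u - 2)*(u^2 + 5*u + 4) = (u - 2)*(u + 4)*(u + 1)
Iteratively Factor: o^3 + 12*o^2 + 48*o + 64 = (o + 4)*(o^2 + 8*o + 16) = (o + 4)^2*(o + 4)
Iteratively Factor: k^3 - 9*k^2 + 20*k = (k - 5)*(k^2 - 4*k) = k*(k - 5)*(k - 4)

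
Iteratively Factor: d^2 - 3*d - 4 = (d - 4)*(d + 1)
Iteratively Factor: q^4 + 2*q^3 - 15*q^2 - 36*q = (q)*(q^3 + 2*q^2 - 15*q - 36) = q*(q + 3)*(q^2 - q - 12) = q*(q + 3)^2*(q - 4)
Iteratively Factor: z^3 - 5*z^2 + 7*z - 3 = (z - 1)*(z^2 - 4*z + 3) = (z - 3)*(z - 1)*(z - 1)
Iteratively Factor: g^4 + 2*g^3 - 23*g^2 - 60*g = (g + 4)*(g^3 - 2*g^2 - 15*g) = g*(g + 4)*(g^2 - 2*g - 15) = g*(g + 3)*(g + 4)*(g - 5)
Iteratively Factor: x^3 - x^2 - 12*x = (x + 3)*(x^2 - 4*x) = x*(x + 3)*(x - 4)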